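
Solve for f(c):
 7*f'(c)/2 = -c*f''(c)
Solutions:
 f(c) = C1 + C2/c^(5/2)


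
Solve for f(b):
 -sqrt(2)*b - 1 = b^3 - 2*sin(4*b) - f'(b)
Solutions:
 f(b) = C1 + b^4/4 + sqrt(2)*b^2/2 + b + cos(4*b)/2


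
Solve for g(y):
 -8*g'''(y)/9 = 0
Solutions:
 g(y) = C1 + C2*y + C3*y^2


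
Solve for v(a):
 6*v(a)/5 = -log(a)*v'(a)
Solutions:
 v(a) = C1*exp(-6*li(a)/5)


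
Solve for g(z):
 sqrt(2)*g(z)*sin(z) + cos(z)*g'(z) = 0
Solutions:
 g(z) = C1*cos(z)^(sqrt(2))


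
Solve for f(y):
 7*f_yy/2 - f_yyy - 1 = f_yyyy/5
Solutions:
 f(y) = C1 + C2*y + C3*exp(y*(-5 + sqrt(95))/2) + C4*exp(-y*(5 + sqrt(95))/2) + y^2/7


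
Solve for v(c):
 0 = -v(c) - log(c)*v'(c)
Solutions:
 v(c) = C1*exp(-li(c))


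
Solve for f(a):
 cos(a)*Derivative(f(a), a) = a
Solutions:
 f(a) = C1 + Integral(a/cos(a), a)


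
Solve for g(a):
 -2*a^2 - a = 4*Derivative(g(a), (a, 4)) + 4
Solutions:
 g(a) = C1 + C2*a + C3*a^2 + C4*a^3 - a^6/720 - a^5/480 - a^4/24


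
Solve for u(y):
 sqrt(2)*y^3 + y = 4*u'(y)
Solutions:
 u(y) = C1 + sqrt(2)*y^4/16 + y^2/8


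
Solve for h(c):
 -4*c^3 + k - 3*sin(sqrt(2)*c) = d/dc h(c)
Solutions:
 h(c) = C1 - c^4 + c*k + 3*sqrt(2)*cos(sqrt(2)*c)/2


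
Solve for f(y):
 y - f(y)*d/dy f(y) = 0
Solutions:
 f(y) = -sqrt(C1 + y^2)
 f(y) = sqrt(C1 + y^2)


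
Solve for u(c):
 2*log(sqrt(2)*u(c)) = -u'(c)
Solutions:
 Integral(1/(2*log(_y) + log(2)), (_y, u(c))) = C1 - c


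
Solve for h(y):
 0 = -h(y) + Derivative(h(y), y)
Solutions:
 h(y) = C1*exp(y)


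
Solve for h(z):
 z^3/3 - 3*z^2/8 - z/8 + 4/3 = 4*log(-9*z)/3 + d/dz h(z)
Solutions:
 h(z) = C1 + z^4/12 - z^3/8 - z^2/16 - 4*z*log(-z)/3 + 8*z*(1 - log(3))/3


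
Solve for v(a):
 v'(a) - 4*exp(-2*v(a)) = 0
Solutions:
 v(a) = log(-sqrt(C1 + 8*a))
 v(a) = log(C1 + 8*a)/2


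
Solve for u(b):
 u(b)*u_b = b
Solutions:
 u(b) = -sqrt(C1 + b^2)
 u(b) = sqrt(C1 + b^2)


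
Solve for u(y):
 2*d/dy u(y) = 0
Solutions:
 u(y) = C1


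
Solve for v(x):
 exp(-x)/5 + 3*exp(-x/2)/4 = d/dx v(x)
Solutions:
 v(x) = C1 - exp(-x)/5 - 3*exp(-x/2)/2


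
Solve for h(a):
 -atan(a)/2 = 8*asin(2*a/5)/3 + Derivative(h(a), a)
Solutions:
 h(a) = C1 - 8*a*asin(2*a/5)/3 - a*atan(a)/2 - 4*sqrt(25 - 4*a^2)/3 + log(a^2 + 1)/4


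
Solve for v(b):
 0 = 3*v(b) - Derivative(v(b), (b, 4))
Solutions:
 v(b) = C1*exp(-3^(1/4)*b) + C2*exp(3^(1/4)*b) + C3*sin(3^(1/4)*b) + C4*cos(3^(1/4)*b)


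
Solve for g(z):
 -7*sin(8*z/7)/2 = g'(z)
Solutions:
 g(z) = C1 + 49*cos(8*z/7)/16


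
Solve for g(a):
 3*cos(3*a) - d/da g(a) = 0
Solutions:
 g(a) = C1 + sin(3*a)


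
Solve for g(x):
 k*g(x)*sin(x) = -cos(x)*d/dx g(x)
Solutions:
 g(x) = C1*exp(k*log(cos(x)))


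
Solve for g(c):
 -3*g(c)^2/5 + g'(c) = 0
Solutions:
 g(c) = -5/(C1 + 3*c)


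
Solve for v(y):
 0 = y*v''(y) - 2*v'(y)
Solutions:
 v(y) = C1 + C2*y^3


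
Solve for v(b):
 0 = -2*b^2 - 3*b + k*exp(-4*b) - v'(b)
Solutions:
 v(b) = C1 - 2*b^3/3 - 3*b^2/2 - k*exp(-4*b)/4


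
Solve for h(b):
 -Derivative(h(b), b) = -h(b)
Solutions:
 h(b) = C1*exp(b)


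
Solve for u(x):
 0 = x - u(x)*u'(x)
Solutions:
 u(x) = -sqrt(C1 + x^2)
 u(x) = sqrt(C1 + x^2)


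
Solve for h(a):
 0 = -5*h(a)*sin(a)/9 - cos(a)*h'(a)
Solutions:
 h(a) = C1*cos(a)^(5/9)


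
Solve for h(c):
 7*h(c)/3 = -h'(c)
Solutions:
 h(c) = C1*exp(-7*c/3)


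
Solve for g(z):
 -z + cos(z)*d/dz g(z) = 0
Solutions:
 g(z) = C1 + Integral(z/cos(z), z)


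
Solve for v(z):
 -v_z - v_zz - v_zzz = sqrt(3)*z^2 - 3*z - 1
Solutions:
 v(z) = C1 - sqrt(3)*z^3/3 + 3*z^2/2 + sqrt(3)*z^2 - 2*z + (C2*sin(sqrt(3)*z/2) + C3*cos(sqrt(3)*z/2))*exp(-z/2)


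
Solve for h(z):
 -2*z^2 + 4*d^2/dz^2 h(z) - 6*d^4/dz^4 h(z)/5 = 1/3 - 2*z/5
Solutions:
 h(z) = C1 + C2*z + C3*exp(-sqrt(30)*z/3) + C4*exp(sqrt(30)*z/3) + z^4/24 - z^3/60 + 23*z^2/120


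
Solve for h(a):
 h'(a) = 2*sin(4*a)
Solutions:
 h(a) = C1 - cos(4*a)/2


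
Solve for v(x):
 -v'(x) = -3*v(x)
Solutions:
 v(x) = C1*exp(3*x)


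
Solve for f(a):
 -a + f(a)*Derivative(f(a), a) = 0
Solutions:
 f(a) = -sqrt(C1 + a^2)
 f(a) = sqrt(C1 + a^2)


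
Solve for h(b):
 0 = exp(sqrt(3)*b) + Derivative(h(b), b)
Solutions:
 h(b) = C1 - sqrt(3)*exp(sqrt(3)*b)/3


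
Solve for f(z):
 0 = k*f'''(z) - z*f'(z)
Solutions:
 f(z) = C1 + Integral(C2*airyai(z*(1/k)^(1/3)) + C3*airybi(z*(1/k)^(1/3)), z)


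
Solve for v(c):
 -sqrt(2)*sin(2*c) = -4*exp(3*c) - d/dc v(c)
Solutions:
 v(c) = C1 - 4*exp(3*c)/3 - sqrt(2)*cos(2*c)/2


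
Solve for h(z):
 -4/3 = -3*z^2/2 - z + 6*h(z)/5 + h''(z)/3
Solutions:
 h(z) = C1*sin(3*sqrt(10)*z/5) + C2*cos(3*sqrt(10)*z/5) + 5*z^2/4 + 5*z/6 - 65/36


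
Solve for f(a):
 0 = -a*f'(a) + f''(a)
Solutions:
 f(a) = C1 + C2*erfi(sqrt(2)*a/2)


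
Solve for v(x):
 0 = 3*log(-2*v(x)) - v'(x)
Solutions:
 -Integral(1/(log(-_y) + log(2)), (_y, v(x)))/3 = C1 - x


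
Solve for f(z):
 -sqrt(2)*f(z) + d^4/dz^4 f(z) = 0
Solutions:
 f(z) = C1*exp(-2^(1/8)*z) + C2*exp(2^(1/8)*z) + C3*sin(2^(1/8)*z) + C4*cos(2^(1/8)*z)


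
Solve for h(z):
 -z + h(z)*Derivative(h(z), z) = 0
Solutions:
 h(z) = -sqrt(C1 + z^2)
 h(z) = sqrt(C1 + z^2)


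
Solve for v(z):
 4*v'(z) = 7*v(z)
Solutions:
 v(z) = C1*exp(7*z/4)


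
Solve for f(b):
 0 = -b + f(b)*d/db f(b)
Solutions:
 f(b) = -sqrt(C1 + b^2)
 f(b) = sqrt(C1 + b^2)


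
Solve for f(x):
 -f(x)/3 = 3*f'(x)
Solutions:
 f(x) = C1*exp(-x/9)


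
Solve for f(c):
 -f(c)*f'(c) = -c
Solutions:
 f(c) = -sqrt(C1 + c^2)
 f(c) = sqrt(C1 + c^2)


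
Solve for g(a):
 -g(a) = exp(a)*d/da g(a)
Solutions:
 g(a) = C1*exp(exp(-a))


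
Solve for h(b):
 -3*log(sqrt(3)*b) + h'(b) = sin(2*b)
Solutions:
 h(b) = C1 + 3*b*log(b) - 3*b + 3*b*log(3)/2 - cos(2*b)/2


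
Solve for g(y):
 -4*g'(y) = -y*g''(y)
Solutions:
 g(y) = C1 + C2*y^5


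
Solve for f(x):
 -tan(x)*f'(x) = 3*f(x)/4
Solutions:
 f(x) = C1/sin(x)^(3/4)


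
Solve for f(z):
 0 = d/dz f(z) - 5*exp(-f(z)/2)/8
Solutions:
 f(z) = 2*log(C1 + 5*z/16)


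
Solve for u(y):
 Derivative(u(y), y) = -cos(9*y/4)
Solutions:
 u(y) = C1 - 4*sin(9*y/4)/9


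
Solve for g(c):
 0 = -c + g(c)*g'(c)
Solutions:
 g(c) = -sqrt(C1 + c^2)
 g(c) = sqrt(C1 + c^2)


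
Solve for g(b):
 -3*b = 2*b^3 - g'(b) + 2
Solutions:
 g(b) = C1 + b^4/2 + 3*b^2/2 + 2*b


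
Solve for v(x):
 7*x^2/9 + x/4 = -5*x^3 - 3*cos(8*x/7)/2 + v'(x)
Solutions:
 v(x) = C1 + 5*x^4/4 + 7*x^3/27 + x^2/8 + 21*sin(8*x/7)/16


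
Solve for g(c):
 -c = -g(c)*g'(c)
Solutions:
 g(c) = -sqrt(C1 + c^2)
 g(c) = sqrt(C1 + c^2)


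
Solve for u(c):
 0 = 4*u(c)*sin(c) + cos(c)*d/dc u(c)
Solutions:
 u(c) = C1*cos(c)^4


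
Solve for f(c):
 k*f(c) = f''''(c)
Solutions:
 f(c) = C1*exp(-c*k^(1/4)) + C2*exp(c*k^(1/4)) + C3*exp(-I*c*k^(1/4)) + C4*exp(I*c*k^(1/4))


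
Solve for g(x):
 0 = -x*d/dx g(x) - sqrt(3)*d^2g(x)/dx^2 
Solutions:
 g(x) = C1 + C2*erf(sqrt(2)*3^(3/4)*x/6)


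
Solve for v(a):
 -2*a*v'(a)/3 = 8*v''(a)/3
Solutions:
 v(a) = C1 + C2*erf(sqrt(2)*a/4)


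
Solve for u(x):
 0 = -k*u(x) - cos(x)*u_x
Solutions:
 u(x) = C1*exp(k*(log(sin(x) - 1) - log(sin(x) + 1))/2)


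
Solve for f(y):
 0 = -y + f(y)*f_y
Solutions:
 f(y) = -sqrt(C1 + y^2)
 f(y) = sqrt(C1 + y^2)


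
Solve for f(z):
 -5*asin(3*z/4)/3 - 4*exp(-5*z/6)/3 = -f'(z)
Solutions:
 f(z) = C1 + 5*z*asin(3*z/4)/3 + 5*sqrt(16 - 9*z^2)/9 - 8*exp(-5*z/6)/5


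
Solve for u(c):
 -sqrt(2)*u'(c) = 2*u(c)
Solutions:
 u(c) = C1*exp(-sqrt(2)*c)


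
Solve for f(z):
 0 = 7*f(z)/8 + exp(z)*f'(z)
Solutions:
 f(z) = C1*exp(7*exp(-z)/8)


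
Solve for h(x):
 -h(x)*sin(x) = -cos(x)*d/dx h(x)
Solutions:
 h(x) = C1/cos(x)


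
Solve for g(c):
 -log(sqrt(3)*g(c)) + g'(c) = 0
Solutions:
 -2*Integral(1/(2*log(_y) + log(3)), (_y, g(c))) = C1 - c


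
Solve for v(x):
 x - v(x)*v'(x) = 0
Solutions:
 v(x) = -sqrt(C1 + x^2)
 v(x) = sqrt(C1 + x^2)


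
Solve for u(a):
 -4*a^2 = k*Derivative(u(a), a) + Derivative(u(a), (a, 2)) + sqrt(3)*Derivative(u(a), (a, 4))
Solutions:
 u(a) = C1 + C2*exp(a*(-2^(2/3)*3^(1/6)*(9*k + sqrt(81*k^2 + 4*sqrt(3)))^(1/3) + 2*6^(1/3)/(9*k + sqrt(81*k^2 + 4*sqrt(3)))^(1/3))/6) + C3*exp(a*(2^(2/3)*3^(1/6)*(9*k + sqrt(81*k^2 + 4*sqrt(3)))^(1/3) - 6^(2/3)*I*(9*k + sqrt(81*k^2 + 4*sqrt(3)))^(1/3) + 16*sqrt(3)/((9*k + sqrt(81*k^2 + 4*sqrt(3)))^(1/3)*(-2^(2/3)*3^(1/6) + 6^(2/3)*I)))/12) + C4*exp(a*(2^(2/3)*3^(1/6)*(9*k + sqrt(81*k^2 + 4*sqrt(3)))^(1/3) + 6^(2/3)*I*(9*k + sqrt(81*k^2 + 4*sqrt(3)))^(1/3) - 16*sqrt(3)/((9*k + sqrt(81*k^2 + 4*sqrt(3)))^(1/3)*(2^(2/3)*3^(1/6) + 6^(2/3)*I)))/12) - 4*a^3/(3*k) + 4*a^2/k^2 - 8*a/k^3


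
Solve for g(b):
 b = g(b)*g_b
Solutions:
 g(b) = -sqrt(C1 + b^2)
 g(b) = sqrt(C1 + b^2)


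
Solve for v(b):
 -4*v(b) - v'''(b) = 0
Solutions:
 v(b) = C3*exp(-2^(2/3)*b) + (C1*sin(2^(2/3)*sqrt(3)*b/2) + C2*cos(2^(2/3)*sqrt(3)*b/2))*exp(2^(2/3)*b/2)


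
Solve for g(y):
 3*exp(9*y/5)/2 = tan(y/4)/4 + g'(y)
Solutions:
 g(y) = C1 + 5*exp(9*y/5)/6 + log(cos(y/4))


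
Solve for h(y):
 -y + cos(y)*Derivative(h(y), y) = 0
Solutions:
 h(y) = C1 + Integral(y/cos(y), y)


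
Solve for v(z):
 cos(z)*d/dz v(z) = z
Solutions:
 v(z) = C1 + Integral(z/cos(z), z)


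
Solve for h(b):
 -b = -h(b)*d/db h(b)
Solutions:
 h(b) = -sqrt(C1 + b^2)
 h(b) = sqrt(C1 + b^2)


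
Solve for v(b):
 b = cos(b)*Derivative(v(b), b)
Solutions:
 v(b) = C1 + Integral(b/cos(b), b)


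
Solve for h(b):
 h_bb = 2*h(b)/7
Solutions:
 h(b) = C1*exp(-sqrt(14)*b/7) + C2*exp(sqrt(14)*b/7)


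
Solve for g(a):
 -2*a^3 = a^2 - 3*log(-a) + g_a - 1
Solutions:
 g(a) = C1 - a^4/2 - a^3/3 + 3*a*log(-a) - 2*a


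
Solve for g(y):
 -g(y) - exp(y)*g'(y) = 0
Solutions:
 g(y) = C1*exp(exp(-y))


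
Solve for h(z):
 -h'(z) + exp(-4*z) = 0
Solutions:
 h(z) = C1 - exp(-4*z)/4


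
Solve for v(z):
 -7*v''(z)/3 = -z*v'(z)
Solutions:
 v(z) = C1 + C2*erfi(sqrt(42)*z/14)


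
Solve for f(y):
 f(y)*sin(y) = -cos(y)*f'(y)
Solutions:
 f(y) = C1*cos(y)


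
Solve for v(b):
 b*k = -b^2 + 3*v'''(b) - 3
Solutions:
 v(b) = C1 + C2*b + C3*b^2 + b^5/180 + b^4*k/72 + b^3/6


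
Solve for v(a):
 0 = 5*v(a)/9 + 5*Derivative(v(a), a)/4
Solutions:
 v(a) = C1*exp(-4*a/9)


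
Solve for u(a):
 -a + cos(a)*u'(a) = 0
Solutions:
 u(a) = C1 + Integral(a/cos(a), a)


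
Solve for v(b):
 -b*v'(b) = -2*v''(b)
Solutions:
 v(b) = C1 + C2*erfi(b/2)


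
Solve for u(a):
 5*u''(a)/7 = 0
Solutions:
 u(a) = C1 + C2*a


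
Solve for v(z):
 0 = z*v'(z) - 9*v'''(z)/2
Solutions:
 v(z) = C1 + Integral(C2*airyai(6^(1/3)*z/3) + C3*airybi(6^(1/3)*z/3), z)


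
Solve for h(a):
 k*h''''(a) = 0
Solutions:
 h(a) = C1 + C2*a + C3*a^2 + C4*a^3


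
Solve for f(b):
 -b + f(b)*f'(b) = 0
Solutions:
 f(b) = -sqrt(C1 + b^2)
 f(b) = sqrt(C1 + b^2)


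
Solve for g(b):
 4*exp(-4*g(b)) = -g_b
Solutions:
 g(b) = log(-I*(C1 - 16*b)^(1/4))
 g(b) = log(I*(C1 - 16*b)^(1/4))
 g(b) = log(-(C1 - 16*b)^(1/4))
 g(b) = log(C1 - 16*b)/4


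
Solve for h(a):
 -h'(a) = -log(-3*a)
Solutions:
 h(a) = C1 + a*log(-a) + a*(-1 + log(3))


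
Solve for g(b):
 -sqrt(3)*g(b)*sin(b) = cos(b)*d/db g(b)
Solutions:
 g(b) = C1*cos(b)^(sqrt(3))


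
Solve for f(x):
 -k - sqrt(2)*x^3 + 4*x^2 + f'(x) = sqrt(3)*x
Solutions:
 f(x) = C1 + k*x + sqrt(2)*x^4/4 - 4*x^3/3 + sqrt(3)*x^2/2


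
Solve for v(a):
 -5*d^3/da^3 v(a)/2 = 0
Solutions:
 v(a) = C1 + C2*a + C3*a^2


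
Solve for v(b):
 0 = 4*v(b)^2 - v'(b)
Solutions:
 v(b) = -1/(C1 + 4*b)


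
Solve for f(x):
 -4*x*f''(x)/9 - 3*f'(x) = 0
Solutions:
 f(x) = C1 + C2/x^(23/4)


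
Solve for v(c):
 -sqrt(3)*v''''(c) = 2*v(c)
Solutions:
 v(c) = (C1*sin(2^(3/4)*3^(7/8)*c/6) + C2*cos(2^(3/4)*3^(7/8)*c/6))*exp(-2^(3/4)*3^(7/8)*c/6) + (C3*sin(2^(3/4)*3^(7/8)*c/6) + C4*cos(2^(3/4)*3^(7/8)*c/6))*exp(2^(3/4)*3^(7/8)*c/6)


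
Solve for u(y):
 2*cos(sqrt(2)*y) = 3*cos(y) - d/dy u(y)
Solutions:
 u(y) = C1 + 3*sin(y) - sqrt(2)*sin(sqrt(2)*y)


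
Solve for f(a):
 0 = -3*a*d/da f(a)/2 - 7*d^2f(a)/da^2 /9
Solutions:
 f(a) = C1 + C2*erf(3*sqrt(21)*a/14)


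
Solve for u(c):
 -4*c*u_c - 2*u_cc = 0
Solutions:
 u(c) = C1 + C2*erf(c)


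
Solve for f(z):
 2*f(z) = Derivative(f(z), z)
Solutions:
 f(z) = C1*exp(2*z)


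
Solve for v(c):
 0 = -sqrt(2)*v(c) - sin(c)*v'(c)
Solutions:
 v(c) = C1*(cos(c) + 1)^(sqrt(2)/2)/(cos(c) - 1)^(sqrt(2)/2)


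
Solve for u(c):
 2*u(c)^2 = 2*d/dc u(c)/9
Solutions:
 u(c) = -1/(C1 + 9*c)


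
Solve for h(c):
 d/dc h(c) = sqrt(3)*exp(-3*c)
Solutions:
 h(c) = C1 - sqrt(3)*exp(-3*c)/3


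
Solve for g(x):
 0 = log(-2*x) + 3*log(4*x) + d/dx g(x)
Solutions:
 g(x) = C1 - 4*x*log(x) + x*(-7*log(2) + 4 - I*pi)


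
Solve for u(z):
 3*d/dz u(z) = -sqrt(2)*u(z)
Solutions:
 u(z) = C1*exp(-sqrt(2)*z/3)


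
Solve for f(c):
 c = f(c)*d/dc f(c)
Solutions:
 f(c) = -sqrt(C1 + c^2)
 f(c) = sqrt(C1 + c^2)


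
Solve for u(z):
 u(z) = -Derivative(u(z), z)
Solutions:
 u(z) = C1*exp(-z)


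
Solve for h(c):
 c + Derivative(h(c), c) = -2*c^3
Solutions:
 h(c) = C1 - c^4/2 - c^2/2


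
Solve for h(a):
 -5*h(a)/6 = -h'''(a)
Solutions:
 h(a) = C3*exp(5^(1/3)*6^(2/3)*a/6) + (C1*sin(2^(2/3)*3^(1/6)*5^(1/3)*a/4) + C2*cos(2^(2/3)*3^(1/6)*5^(1/3)*a/4))*exp(-5^(1/3)*6^(2/3)*a/12)


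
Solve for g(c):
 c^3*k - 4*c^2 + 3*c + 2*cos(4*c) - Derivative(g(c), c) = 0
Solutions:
 g(c) = C1 + c^4*k/4 - 4*c^3/3 + 3*c^2/2 + sin(4*c)/2


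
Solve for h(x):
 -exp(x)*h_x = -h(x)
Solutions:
 h(x) = C1*exp(-exp(-x))


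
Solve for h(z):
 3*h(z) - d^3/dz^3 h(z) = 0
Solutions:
 h(z) = C3*exp(3^(1/3)*z) + (C1*sin(3^(5/6)*z/2) + C2*cos(3^(5/6)*z/2))*exp(-3^(1/3)*z/2)


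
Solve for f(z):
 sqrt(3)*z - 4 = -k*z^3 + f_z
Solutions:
 f(z) = C1 + k*z^4/4 + sqrt(3)*z^2/2 - 4*z


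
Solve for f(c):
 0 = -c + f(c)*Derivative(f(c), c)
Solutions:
 f(c) = -sqrt(C1 + c^2)
 f(c) = sqrt(C1 + c^2)


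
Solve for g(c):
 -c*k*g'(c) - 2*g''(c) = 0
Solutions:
 g(c) = Piecewise((-sqrt(pi)*C1*erf(c*sqrt(k)/2)/sqrt(k) - C2, (k > 0) | (k < 0)), (-C1*c - C2, True))


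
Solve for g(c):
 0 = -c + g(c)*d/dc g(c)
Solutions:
 g(c) = -sqrt(C1 + c^2)
 g(c) = sqrt(C1 + c^2)


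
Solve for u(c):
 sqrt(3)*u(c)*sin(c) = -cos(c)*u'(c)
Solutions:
 u(c) = C1*cos(c)^(sqrt(3))


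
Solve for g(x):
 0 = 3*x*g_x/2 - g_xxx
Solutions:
 g(x) = C1 + Integral(C2*airyai(2^(2/3)*3^(1/3)*x/2) + C3*airybi(2^(2/3)*3^(1/3)*x/2), x)


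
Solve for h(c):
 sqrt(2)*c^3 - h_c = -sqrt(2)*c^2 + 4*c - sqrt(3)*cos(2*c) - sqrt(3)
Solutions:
 h(c) = C1 + sqrt(2)*c^4/4 + sqrt(2)*c^3/3 - 2*c^2 + sqrt(3)*(c + sin(c)*cos(c))


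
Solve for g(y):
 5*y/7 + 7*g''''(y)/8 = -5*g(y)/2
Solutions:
 g(y) = -2*y/7 + (C1*sin(5^(1/4)*7^(3/4)*y/7) + C2*cos(5^(1/4)*7^(3/4)*y/7))*exp(-5^(1/4)*7^(3/4)*y/7) + (C3*sin(5^(1/4)*7^(3/4)*y/7) + C4*cos(5^(1/4)*7^(3/4)*y/7))*exp(5^(1/4)*7^(3/4)*y/7)


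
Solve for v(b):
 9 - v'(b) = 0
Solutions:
 v(b) = C1 + 9*b


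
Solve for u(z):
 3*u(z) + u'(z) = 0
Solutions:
 u(z) = C1*exp(-3*z)


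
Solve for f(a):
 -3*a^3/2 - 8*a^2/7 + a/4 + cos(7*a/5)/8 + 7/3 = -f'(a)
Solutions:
 f(a) = C1 + 3*a^4/8 + 8*a^3/21 - a^2/8 - 7*a/3 - 5*sin(7*a/5)/56


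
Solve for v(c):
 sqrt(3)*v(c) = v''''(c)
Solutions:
 v(c) = C1*exp(-3^(1/8)*c) + C2*exp(3^(1/8)*c) + C3*sin(3^(1/8)*c) + C4*cos(3^(1/8)*c)


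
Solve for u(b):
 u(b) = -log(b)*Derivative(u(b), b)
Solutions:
 u(b) = C1*exp(-li(b))


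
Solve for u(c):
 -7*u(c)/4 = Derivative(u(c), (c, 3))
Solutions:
 u(c) = C3*exp(-14^(1/3)*c/2) + (C1*sin(14^(1/3)*sqrt(3)*c/4) + C2*cos(14^(1/3)*sqrt(3)*c/4))*exp(14^(1/3)*c/4)


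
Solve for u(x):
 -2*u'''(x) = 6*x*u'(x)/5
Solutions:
 u(x) = C1 + Integral(C2*airyai(-3^(1/3)*5^(2/3)*x/5) + C3*airybi(-3^(1/3)*5^(2/3)*x/5), x)


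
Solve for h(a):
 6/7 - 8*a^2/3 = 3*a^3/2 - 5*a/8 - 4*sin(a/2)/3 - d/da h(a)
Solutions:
 h(a) = C1 + 3*a^4/8 + 8*a^3/9 - 5*a^2/16 - 6*a/7 + 8*cos(a/2)/3


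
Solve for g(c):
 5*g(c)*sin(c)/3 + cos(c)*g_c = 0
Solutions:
 g(c) = C1*cos(c)^(5/3)


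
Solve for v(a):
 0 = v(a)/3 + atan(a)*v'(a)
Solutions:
 v(a) = C1*exp(-Integral(1/atan(a), a)/3)


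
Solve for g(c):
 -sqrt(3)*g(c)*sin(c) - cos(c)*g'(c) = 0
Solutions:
 g(c) = C1*cos(c)^(sqrt(3))


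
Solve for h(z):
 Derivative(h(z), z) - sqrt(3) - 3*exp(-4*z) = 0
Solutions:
 h(z) = C1 + sqrt(3)*z - 3*exp(-4*z)/4


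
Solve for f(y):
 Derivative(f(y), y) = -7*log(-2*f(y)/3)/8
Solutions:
 8*Integral(1/(log(-_y) - log(3) + log(2)), (_y, f(y)))/7 = C1 - y


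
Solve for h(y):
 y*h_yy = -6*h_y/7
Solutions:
 h(y) = C1 + C2*y^(1/7)


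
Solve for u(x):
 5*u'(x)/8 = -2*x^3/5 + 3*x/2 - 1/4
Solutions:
 u(x) = C1 - 4*x^4/25 + 6*x^2/5 - 2*x/5


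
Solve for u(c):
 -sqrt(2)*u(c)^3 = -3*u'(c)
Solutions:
 u(c) = -sqrt(6)*sqrt(-1/(C1 + sqrt(2)*c))/2
 u(c) = sqrt(6)*sqrt(-1/(C1 + sqrt(2)*c))/2


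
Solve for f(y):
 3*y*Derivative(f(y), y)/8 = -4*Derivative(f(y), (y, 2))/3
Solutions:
 f(y) = C1 + C2*erf(3*y/8)


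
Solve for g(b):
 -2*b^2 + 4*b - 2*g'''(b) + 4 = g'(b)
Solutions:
 g(b) = C1 + C2*sin(sqrt(2)*b/2) + C3*cos(sqrt(2)*b/2) - 2*b^3/3 + 2*b^2 + 12*b


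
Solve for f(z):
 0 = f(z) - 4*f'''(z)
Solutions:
 f(z) = C3*exp(2^(1/3)*z/2) + (C1*sin(2^(1/3)*sqrt(3)*z/4) + C2*cos(2^(1/3)*sqrt(3)*z/4))*exp(-2^(1/3)*z/4)


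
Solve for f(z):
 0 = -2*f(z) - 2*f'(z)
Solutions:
 f(z) = C1*exp(-z)


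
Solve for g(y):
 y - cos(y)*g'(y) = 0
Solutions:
 g(y) = C1 + Integral(y/cos(y), y)


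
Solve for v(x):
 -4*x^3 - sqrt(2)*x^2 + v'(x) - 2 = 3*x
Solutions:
 v(x) = C1 + x^4 + sqrt(2)*x^3/3 + 3*x^2/2 + 2*x


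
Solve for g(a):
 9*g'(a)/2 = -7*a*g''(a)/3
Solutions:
 g(a) = C1 + C2/a^(13/14)


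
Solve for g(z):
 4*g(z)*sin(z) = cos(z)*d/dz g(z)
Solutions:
 g(z) = C1/cos(z)^4


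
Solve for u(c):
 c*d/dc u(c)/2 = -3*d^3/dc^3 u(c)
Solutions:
 u(c) = C1 + Integral(C2*airyai(-6^(2/3)*c/6) + C3*airybi(-6^(2/3)*c/6), c)


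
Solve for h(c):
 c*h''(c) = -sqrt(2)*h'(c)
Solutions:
 h(c) = C1 + C2*c^(1 - sqrt(2))


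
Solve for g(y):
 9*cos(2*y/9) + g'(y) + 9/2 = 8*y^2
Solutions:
 g(y) = C1 + 8*y^3/3 - 9*y/2 - 81*sin(2*y/9)/2


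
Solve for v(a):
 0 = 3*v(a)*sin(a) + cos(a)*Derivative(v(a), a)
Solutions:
 v(a) = C1*cos(a)^3


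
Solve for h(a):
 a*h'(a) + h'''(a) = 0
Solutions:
 h(a) = C1 + Integral(C2*airyai(-a) + C3*airybi(-a), a)


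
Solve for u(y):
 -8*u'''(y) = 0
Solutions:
 u(y) = C1 + C2*y + C3*y^2


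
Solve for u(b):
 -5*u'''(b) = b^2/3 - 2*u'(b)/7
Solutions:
 u(b) = C1 + C2*exp(-sqrt(70)*b/35) + C3*exp(sqrt(70)*b/35) + 7*b^3/18 + 245*b/6


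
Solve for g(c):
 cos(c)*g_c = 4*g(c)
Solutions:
 g(c) = C1*(sin(c)^2 + 2*sin(c) + 1)/(sin(c)^2 - 2*sin(c) + 1)


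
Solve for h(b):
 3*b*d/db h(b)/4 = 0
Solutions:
 h(b) = C1


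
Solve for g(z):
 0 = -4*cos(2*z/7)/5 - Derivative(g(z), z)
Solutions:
 g(z) = C1 - 14*sin(2*z/7)/5


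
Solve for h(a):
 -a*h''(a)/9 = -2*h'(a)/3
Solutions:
 h(a) = C1 + C2*a^7


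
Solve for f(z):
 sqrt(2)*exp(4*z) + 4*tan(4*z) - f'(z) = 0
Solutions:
 f(z) = C1 + sqrt(2)*exp(4*z)/4 - log(cos(4*z))


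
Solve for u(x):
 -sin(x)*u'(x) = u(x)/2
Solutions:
 u(x) = C1*(cos(x) + 1)^(1/4)/(cos(x) - 1)^(1/4)


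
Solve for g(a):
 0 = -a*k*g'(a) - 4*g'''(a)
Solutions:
 g(a) = C1 + Integral(C2*airyai(2^(1/3)*a*(-k)^(1/3)/2) + C3*airybi(2^(1/3)*a*(-k)^(1/3)/2), a)


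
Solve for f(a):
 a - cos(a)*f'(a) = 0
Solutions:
 f(a) = C1 + Integral(a/cos(a), a)


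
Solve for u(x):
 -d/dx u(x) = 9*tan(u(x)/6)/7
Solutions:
 u(x) = -6*asin(C1*exp(-3*x/14)) + 6*pi
 u(x) = 6*asin(C1*exp(-3*x/14))


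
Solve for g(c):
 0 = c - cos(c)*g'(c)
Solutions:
 g(c) = C1 + Integral(c/cos(c), c)


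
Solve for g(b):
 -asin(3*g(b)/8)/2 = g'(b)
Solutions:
 Integral(1/asin(3*_y/8), (_y, g(b))) = C1 - b/2


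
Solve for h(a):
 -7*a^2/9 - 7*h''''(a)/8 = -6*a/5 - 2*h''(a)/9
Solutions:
 h(a) = C1 + C2*a + C3*exp(-4*sqrt(7)*a/21) + C4*exp(4*sqrt(7)*a/21) + 7*a^4/24 - 9*a^3/10 + 441*a^2/32


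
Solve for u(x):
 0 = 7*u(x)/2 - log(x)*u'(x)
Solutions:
 u(x) = C1*exp(7*li(x)/2)


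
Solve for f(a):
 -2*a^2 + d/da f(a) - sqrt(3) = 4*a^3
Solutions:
 f(a) = C1 + a^4 + 2*a^3/3 + sqrt(3)*a


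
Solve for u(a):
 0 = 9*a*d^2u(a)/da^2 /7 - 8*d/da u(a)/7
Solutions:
 u(a) = C1 + C2*a^(17/9)


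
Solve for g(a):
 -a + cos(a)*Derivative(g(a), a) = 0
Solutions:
 g(a) = C1 + Integral(a/cos(a), a)


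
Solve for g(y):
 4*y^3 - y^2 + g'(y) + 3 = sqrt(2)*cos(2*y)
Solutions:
 g(y) = C1 - y^4 + y^3/3 - 3*y + sqrt(2)*sin(2*y)/2


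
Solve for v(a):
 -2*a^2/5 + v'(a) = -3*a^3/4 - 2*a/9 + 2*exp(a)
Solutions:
 v(a) = C1 - 3*a^4/16 + 2*a^3/15 - a^2/9 + 2*exp(a)


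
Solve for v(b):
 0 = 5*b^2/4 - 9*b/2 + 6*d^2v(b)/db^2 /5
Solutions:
 v(b) = C1 + C2*b - 25*b^4/288 + 5*b^3/8


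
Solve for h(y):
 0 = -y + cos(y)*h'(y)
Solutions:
 h(y) = C1 + Integral(y/cos(y), y)


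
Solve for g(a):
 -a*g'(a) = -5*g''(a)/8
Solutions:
 g(a) = C1 + C2*erfi(2*sqrt(5)*a/5)


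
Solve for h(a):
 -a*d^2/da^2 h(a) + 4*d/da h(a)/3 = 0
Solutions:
 h(a) = C1 + C2*a^(7/3)


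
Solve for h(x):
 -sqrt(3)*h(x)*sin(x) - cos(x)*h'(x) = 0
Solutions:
 h(x) = C1*cos(x)^(sqrt(3))


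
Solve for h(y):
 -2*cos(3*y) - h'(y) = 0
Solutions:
 h(y) = C1 - 2*sin(3*y)/3


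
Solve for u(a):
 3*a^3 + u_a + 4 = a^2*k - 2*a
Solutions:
 u(a) = C1 - 3*a^4/4 + a^3*k/3 - a^2 - 4*a


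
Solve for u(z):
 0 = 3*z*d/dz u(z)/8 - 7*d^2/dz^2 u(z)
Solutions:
 u(z) = C1 + C2*erfi(sqrt(21)*z/28)


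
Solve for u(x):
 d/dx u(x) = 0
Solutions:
 u(x) = C1


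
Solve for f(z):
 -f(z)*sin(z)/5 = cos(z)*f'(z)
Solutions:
 f(z) = C1*cos(z)^(1/5)


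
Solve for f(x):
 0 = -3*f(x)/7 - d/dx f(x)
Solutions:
 f(x) = C1*exp(-3*x/7)


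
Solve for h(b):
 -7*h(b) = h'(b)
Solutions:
 h(b) = C1*exp(-7*b)


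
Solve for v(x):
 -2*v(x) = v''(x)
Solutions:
 v(x) = C1*sin(sqrt(2)*x) + C2*cos(sqrt(2)*x)


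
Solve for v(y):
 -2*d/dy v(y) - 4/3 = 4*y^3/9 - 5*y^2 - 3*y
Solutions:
 v(y) = C1 - y^4/18 + 5*y^3/6 + 3*y^2/4 - 2*y/3


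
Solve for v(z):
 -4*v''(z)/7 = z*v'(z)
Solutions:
 v(z) = C1 + C2*erf(sqrt(14)*z/4)


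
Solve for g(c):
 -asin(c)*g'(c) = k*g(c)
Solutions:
 g(c) = C1*exp(-k*Integral(1/asin(c), c))


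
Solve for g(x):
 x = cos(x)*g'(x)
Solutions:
 g(x) = C1 + Integral(x/cos(x), x)


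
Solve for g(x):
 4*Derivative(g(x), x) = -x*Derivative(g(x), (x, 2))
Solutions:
 g(x) = C1 + C2/x^3


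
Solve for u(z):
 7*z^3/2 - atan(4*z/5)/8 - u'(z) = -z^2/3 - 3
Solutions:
 u(z) = C1 + 7*z^4/8 + z^3/9 - z*atan(4*z/5)/8 + 3*z + 5*log(16*z^2 + 25)/64


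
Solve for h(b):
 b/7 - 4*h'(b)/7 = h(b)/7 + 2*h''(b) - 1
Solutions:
 h(b) = b + (C1*sin(sqrt(10)*b/14) + C2*cos(sqrt(10)*b/14))*exp(-b/7) + 3


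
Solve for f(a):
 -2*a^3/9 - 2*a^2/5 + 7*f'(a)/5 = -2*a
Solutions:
 f(a) = C1 + 5*a^4/126 + 2*a^3/21 - 5*a^2/7


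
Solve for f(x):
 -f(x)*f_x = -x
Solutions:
 f(x) = -sqrt(C1 + x^2)
 f(x) = sqrt(C1 + x^2)


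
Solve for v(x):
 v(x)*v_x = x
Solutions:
 v(x) = -sqrt(C1 + x^2)
 v(x) = sqrt(C1 + x^2)


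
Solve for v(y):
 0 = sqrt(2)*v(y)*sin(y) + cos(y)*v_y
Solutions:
 v(y) = C1*cos(y)^(sqrt(2))


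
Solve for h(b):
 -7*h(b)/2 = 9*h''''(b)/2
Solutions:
 h(b) = (C1*sin(sqrt(6)*7^(1/4)*b/6) + C2*cos(sqrt(6)*7^(1/4)*b/6))*exp(-sqrt(6)*7^(1/4)*b/6) + (C3*sin(sqrt(6)*7^(1/4)*b/6) + C4*cos(sqrt(6)*7^(1/4)*b/6))*exp(sqrt(6)*7^(1/4)*b/6)


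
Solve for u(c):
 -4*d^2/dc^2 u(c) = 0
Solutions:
 u(c) = C1 + C2*c


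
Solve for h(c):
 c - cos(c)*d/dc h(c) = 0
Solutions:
 h(c) = C1 + Integral(c/cos(c), c)


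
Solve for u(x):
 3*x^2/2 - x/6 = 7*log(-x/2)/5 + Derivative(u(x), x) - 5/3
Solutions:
 u(x) = C1 + x^3/2 - x^2/12 - 7*x*log(-x)/5 + x*(21*log(2) + 46)/15


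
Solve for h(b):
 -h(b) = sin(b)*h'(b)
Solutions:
 h(b) = C1*sqrt(cos(b) + 1)/sqrt(cos(b) - 1)


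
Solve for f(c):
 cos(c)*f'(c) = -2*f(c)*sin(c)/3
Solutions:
 f(c) = C1*cos(c)^(2/3)


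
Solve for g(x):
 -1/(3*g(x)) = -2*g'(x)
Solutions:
 g(x) = -sqrt(C1 + 3*x)/3
 g(x) = sqrt(C1 + 3*x)/3


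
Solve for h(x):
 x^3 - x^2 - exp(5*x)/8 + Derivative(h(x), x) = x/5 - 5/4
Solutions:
 h(x) = C1 - x^4/4 + x^3/3 + x^2/10 - 5*x/4 + exp(5*x)/40


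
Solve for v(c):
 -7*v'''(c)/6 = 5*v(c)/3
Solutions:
 v(c) = C3*exp(-10^(1/3)*7^(2/3)*c/7) + (C1*sin(10^(1/3)*sqrt(3)*7^(2/3)*c/14) + C2*cos(10^(1/3)*sqrt(3)*7^(2/3)*c/14))*exp(10^(1/3)*7^(2/3)*c/14)


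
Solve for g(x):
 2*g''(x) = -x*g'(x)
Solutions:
 g(x) = C1 + C2*erf(x/2)


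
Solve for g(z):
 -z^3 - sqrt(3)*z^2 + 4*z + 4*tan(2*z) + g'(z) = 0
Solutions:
 g(z) = C1 + z^4/4 + sqrt(3)*z^3/3 - 2*z^2 + 2*log(cos(2*z))


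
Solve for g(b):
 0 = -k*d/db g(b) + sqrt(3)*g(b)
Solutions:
 g(b) = C1*exp(sqrt(3)*b/k)


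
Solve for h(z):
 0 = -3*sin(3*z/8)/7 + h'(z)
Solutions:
 h(z) = C1 - 8*cos(3*z/8)/7


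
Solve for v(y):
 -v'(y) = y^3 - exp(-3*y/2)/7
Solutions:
 v(y) = C1 - y^4/4 - 2*exp(-3*y/2)/21


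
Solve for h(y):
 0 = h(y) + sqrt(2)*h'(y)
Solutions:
 h(y) = C1*exp(-sqrt(2)*y/2)


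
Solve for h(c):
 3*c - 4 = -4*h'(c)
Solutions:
 h(c) = C1 - 3*c^2/8 + c


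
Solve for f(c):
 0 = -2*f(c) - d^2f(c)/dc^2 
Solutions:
 f(c) = C1*sin(sqrt(2)*c) + C2*cos(sqrt(2)*c)


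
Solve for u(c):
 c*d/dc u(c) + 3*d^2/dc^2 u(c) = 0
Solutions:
 u(c) = C1 + C2*erf(sqrt(6)*c/6)


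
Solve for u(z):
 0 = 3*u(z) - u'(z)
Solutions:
 u(z) = C1*exp(3*z)


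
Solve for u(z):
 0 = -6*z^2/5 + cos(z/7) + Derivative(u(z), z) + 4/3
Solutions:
 u(z) = C1 + 2*z^3/5 - 4*z/3 - 7*sin(z/7)


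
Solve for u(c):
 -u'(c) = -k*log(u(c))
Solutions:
 li(u(c)) = C1 + c*k


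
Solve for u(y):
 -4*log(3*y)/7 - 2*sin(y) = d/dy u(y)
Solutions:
 u(y) = C1 - 4*y*log(y)/7 - 4*y*log(3)/7 + 4*y/7 + 2*cos(y)


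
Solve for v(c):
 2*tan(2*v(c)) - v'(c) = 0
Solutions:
 v(c) = -asin(C1*exp(4*c))/2 + pi/2
 v(c) = asin(C1*exp(4*c))/2


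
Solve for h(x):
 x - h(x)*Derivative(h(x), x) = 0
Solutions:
 h(x) = -sqrt(C1 + x^2)
 h(x) = sqrt(C1 + x^2)


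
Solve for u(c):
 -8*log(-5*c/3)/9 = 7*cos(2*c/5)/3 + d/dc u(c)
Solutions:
 u(c) = C1 - 8*c*log(-c)/9 - 8*c*log(5)/9 + 8*c/9 + 8*c*log(3)/9 - 35*sin(2*c/5)/6


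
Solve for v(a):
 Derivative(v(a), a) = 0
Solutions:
 v(a) = C1


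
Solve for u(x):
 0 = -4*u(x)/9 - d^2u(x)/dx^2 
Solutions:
 u(x) = C1*sin(2*x/3) + C2*cos(2*x/3)


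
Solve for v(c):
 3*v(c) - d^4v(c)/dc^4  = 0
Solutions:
 v(c) = C1*exp(-3^(1/4)*c) + C2*exp(3^(1/4)*c) + C3*sin(3^(1/4)*c) + C4*cos(3^(1/4)*c)


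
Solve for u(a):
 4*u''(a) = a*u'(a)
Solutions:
 u(a) = C1 + C2*erfi(sqrt(2)*a/4)


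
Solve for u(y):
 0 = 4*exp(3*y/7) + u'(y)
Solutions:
 u(y) = C1 - 28*exp(3*y/7)/3


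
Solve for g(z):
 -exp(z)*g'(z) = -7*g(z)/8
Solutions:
 g(z) = C1*exp(-7*exp(-z)/8)


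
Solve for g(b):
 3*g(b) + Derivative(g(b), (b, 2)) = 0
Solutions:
 g(b) = C1*sin(sqrt(3)*b) + C2*cos(sqrt(3)*b)


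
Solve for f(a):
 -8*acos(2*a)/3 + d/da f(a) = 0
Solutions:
 f(a) = C1 + 8*a*acos(2*a)/3 - 4*sqrt(1 - 4*a^2)/3


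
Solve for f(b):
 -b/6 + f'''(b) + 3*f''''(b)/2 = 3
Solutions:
 f(b) = C1 + C2*b + C3*b^2 + C4*exp(-2*b/3) + b^4/144 + 11*b^3/24


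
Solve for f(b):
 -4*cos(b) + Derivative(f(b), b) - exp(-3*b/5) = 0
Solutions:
 f(b) = C1 + 4*sin(b) - 5*exp(-3*b/5)/3


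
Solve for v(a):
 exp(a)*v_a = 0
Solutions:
 v(a) = C1


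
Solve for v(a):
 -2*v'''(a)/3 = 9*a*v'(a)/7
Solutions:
 v(a) = C1 + Integral(C2*airyai(-3*14^(2/3)*a/14) + C3*airybi(-3*14^(2/3)*a/14), a)


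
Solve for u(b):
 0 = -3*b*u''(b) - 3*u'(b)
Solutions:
 u(b) = C1 + C2*log(b)


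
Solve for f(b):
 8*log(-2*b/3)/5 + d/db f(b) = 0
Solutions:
 f(b) = C1 - 8*b*log(-b)/5 + 8*b*(-log(2) + 1 + log(3))/5


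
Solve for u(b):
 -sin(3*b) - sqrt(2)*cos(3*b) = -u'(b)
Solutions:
 u(b) = C1 + sqrt(2)*sin(3*b)/3 - cos(3*b)/3


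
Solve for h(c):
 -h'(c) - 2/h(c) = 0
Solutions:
 h(c) = -sqrt(C1 - 4*c)
 h(c) = sqrt(C1 - 4*c)


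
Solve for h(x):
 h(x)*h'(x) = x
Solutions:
 h(x) = -sqrt(C1 + x^2)
 h(x) = sqrt(C1 + x^2)


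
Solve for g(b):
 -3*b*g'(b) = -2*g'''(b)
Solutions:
 g(b) = C1 + Integral(C2*airyai(2^(2/3)*3^(1/3)*b/2) + C3*airybi(2^(2/3)*3^(1/3)*b/2), b)


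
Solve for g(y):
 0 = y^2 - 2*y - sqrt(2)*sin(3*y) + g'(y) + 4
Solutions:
 g(y) = C1 - y^3/3 + y^2 - 4*y - sqrt(2)*cos(3*y)/3


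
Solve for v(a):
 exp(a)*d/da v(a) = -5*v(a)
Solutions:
 v(a) = C1*exp(5*exp(-a))


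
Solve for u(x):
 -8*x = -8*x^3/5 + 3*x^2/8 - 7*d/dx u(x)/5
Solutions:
 u(x) = C1 - 2*x^4/7 + 5*x^3/56 + 20*x^2/7


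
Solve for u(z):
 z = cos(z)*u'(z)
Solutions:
 u(z) = C1 + Integral(z/cos(z), z)


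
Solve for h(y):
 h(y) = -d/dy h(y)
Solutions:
 h(y) = C1*exp(-y)


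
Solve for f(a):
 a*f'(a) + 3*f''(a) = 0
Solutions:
 f(a) = C1 + C2*erf(sqrt(6)*a/6)


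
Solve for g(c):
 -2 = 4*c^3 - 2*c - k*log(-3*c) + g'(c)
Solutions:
 g(c) = C1 - c^4 + c^2 + c*k*log(-c) + c*(-k + k*log(3) - 2)


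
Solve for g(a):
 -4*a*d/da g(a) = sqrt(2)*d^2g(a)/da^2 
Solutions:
 g(a) = C1 + C2*erf(2^(1/4)*a)


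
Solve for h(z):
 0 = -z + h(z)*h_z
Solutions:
 h(z) = -sqrt(C1 + z^2)
 h(z) = sqrt(C1 + z^2)


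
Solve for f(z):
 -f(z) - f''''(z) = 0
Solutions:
 f(z) = (C1*sin(sqrt(2)*z/2) + C2*cos(sqrt(2)*z/2))*exp(-sqrt(2)*z/2) + (C3*sin(sqrt(2)*z/2) + C4*cos(sqrt(2)*z/2))*exp(sqrt(2)*z/2)


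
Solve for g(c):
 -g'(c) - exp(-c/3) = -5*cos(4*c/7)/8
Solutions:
 g(c) = C1 + 35*sin(4*c/7)/32 + 3*exp(-c/3)


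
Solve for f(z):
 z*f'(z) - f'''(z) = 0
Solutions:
 f(z) = C1 + Integral(C2*airyai(z) + C3*airybi(z), z)


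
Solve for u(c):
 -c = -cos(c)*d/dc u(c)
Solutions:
 u(c) = C1 + Integral(c/cos(c), c)


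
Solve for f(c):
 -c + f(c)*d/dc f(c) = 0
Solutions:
 f(c) = -sqrt(C1 + c^2)
 f(c) = sqrt(C1 + c^2)


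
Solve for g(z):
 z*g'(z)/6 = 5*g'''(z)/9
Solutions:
 g(z) = C1 + Integral(C2*airyai(10^(2/3)*3^(1/3)*z/10) + C3*airybi(10^(2/3)*3^(1/3)*z/10), z)


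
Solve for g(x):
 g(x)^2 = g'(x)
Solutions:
 g(x) = -1/(C1 + x)


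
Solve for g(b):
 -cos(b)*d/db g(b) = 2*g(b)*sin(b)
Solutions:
 g(b) = C1*cos(b)^2


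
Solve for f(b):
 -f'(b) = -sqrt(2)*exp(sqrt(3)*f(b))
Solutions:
 f(b) = sqrt(3)*(2*log(-1/(C1 + sqrt(2)*b)) - log(3))/6


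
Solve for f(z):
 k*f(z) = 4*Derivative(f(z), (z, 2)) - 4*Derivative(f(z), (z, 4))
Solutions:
 f(z) = C1*exp(-sqrt(2)*z*sqrt(1 - sqrt(1 - k))/2) + C2*exp(sqrt(2)*z*sqrt(1 - sqrt(1 - k))/2) + C3*exp(-sqrt(2)*z*sqrt(sqrt(1 - k) + 1)/2) + C4*exp(sqrt(2)*z*sqrt(sqrt(1 - k) + 1)/2)


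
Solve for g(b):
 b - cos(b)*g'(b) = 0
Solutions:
 g(b) = C1 + Integral(b/cos(b), b)


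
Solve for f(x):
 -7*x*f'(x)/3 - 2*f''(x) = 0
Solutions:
 f(x) = C1 + C2*erf(sqrt(21)*x/6)


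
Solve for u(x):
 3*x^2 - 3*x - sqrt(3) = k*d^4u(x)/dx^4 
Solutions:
 u(x) = C1 + C2*x + C3*x^2 + C4*x^3 + x^6/(120*k) - x^5/(40*k) - sqrt(3)*x^4/(24*k)


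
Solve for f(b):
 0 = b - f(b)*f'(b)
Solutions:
 f(b) = -sqrt(C1 + b^2)
 f(b) = sqrt(C1 + b^2)


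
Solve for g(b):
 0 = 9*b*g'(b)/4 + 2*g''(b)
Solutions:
 g(b) = C1 + C2*erf(3*b/4)


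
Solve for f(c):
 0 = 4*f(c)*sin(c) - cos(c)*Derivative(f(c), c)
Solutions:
 f(c) = C1/cos(c)^4


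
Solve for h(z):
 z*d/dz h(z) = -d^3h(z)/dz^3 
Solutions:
 h(z) = C1 + Integral(C2*airyai(-z) + C3*airybi(-z), z)


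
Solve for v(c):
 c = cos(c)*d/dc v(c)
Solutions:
 v(c) = C1 + Integral(c/cos(c), c)


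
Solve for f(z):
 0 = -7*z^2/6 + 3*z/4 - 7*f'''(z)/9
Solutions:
 f(z) = C1 + C2*z + C3*z^2 - z^5/40 + 9*z^4/224


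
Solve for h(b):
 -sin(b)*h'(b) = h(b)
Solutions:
 h(b) = C1*sqrt(cos(b) + 1)/sqrt(cos(b) - 1)


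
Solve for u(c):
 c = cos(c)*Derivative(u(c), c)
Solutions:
 u(c) = C1 + Integral(c/cos(c), c)


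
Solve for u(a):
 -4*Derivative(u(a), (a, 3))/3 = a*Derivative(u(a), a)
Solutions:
 u(a) = C1 + Integral(C2*airyai(-6^(1/3)*a/2) + C3*airybi(-6^(1/3)*a/2), a)


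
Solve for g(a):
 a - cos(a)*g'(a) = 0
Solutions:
 g(a) = C1 + Integral(a/cos(a), a)


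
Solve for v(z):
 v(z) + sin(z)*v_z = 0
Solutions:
 v(z) = C1*sqrt(cos(z) + 1)/sqrt(cos(z) - 1)


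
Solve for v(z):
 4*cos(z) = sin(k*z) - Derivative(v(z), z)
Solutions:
 v(z) = C1 - 4*sin(z) - cos(k*z)/k


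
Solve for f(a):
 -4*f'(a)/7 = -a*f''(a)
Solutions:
 f(a) = C1 + C2*a^(11/7)


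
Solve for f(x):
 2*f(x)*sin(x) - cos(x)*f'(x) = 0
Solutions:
 f(x) = C1/cos(x)^2


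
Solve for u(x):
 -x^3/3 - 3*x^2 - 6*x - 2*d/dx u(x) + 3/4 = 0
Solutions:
 u(x) = C1 - x^4/24 - x^3/2 - 3*x^2/2 + 3*x/8


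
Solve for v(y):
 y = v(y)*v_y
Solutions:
 v(y) = -sqrt(C1 + y^2)
 v(y) = sqrt(C1 + y^2)


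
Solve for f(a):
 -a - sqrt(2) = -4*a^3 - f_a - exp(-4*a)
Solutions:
 f(a) = C1 - a^4 + a^2/2 + sqrt(2)*a + exp(-4*a)/4


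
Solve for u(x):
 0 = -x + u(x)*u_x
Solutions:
 u(x) = -sqrt(C1 + x^2)
 u(x) = sqrt(C1 + x^2)


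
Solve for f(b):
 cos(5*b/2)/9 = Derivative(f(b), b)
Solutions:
 f(b) = C1 + 2*sin(5*b/2)/45


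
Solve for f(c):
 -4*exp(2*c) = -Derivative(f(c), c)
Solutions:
 f(c) = C1 + 2*exp(2*c)


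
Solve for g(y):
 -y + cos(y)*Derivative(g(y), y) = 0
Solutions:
 g(y) = C1 + Integral(y/cos(y), y)


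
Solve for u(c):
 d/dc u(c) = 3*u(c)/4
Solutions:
 u(c) = C1*exp(3*c/4)


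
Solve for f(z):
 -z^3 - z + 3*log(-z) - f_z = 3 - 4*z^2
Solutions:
 f(z) = C1 - z^4/4 + 4*z^3/3 - z^2/2 + 3*z*log(-z) - 6*z


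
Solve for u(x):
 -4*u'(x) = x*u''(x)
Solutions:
 u(x) = C1 + C2/x^3


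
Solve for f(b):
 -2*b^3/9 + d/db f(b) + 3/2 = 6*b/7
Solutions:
 f(b) = C1 + b^4/18 + 3*b^2/7 - 3*b/2


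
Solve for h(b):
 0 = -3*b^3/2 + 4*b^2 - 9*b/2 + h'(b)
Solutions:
 h(b) = C1 + 3*b^4/8 - 4*b^3/3 + 9*b^2/4


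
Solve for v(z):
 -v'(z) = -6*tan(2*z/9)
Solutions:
 v(z) = C1 - 27*log(cos(2*z/9))


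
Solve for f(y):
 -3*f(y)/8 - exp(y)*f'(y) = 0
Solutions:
 f(y) = C1*exp(3*exp(-y)/8)


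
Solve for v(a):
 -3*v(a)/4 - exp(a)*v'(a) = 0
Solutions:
 v(a) = C1*exp(3*exp(-a)/4)


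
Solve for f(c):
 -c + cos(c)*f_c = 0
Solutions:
 f(c) = C1 + Integral(c/cos(c), c)


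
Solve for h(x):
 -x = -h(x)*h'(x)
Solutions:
 h(x) = -sqrt(C1 + x^2)
 h(x) = sqrt(C1 + x^2)


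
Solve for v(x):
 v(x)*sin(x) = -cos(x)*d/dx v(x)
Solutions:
 v(x) = C1*cos(x)


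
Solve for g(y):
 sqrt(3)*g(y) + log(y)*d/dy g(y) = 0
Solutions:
 g(y) = C1*exp(-sqrt(3)*li(y))


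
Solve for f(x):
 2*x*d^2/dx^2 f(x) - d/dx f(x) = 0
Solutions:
 f(x) = C1 + C2*x^(3/2)


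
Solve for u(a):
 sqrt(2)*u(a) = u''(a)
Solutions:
 u(a) = C1*exp(-2^(1/4)*a) + C2*exp(2^(1/4)*a)


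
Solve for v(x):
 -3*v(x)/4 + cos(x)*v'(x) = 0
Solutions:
 v(x) = C1*(sin(x) + 1)^(3/8)/(sin(x) - 1)^(3/8)


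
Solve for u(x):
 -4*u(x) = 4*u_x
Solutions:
 u(x) = C1*exp(-x)


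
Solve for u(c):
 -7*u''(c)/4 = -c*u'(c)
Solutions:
 u(c) = C1 + C2*erfi(sqrt(14)*c/7)


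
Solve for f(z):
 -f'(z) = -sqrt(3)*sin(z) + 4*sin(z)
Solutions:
 f(z) = C1 - sqrt(3)*cos(z) + 4*cos(z)


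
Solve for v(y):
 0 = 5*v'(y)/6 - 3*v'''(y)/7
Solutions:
 v(y) = C1 + C2*exp(-sqrt(70)*y/6) + C3*exp(sqrt(70)*y/6)


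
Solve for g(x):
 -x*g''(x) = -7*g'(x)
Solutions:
 g(x) = C1 + C2*x^8


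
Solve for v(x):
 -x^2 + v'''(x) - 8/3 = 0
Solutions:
 v(x) = C1 + C2*x + C3*x^2 + x^5/60 + 4*x^3/9


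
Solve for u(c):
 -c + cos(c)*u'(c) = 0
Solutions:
 u(c) = C1 + Integral(c/cos(c), c)


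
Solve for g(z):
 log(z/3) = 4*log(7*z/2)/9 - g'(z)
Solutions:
 g(z) = C1 - 5*z*log(z)/9 - 4*z*log(2)/9 + 5*z/9 + 4*z*log(7)/9 + z*log(3)


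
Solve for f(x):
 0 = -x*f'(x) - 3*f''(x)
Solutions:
 f(x) = C1 + C2*erf(sqrt(6)*x/6)


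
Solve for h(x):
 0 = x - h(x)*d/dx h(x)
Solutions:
 h(x) = -sqrt(C1 + x^2)
 h(x) = sqrt(C1 + x^2)


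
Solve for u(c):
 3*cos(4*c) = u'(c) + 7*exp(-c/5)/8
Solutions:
 u(c) = C1 + 3*sin(4*c)/4 + 35*exp(-c/5)/8


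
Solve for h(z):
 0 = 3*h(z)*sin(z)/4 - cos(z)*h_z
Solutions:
 h(z) = C1/cos(z)^(3/4)


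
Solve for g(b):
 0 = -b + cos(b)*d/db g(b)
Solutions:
 g(b) = C1 + Integral(b/cos(b), b)


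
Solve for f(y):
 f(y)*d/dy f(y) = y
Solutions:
 f(y) = -sqrt(C1 + y^2)
 f(y) = sqrt(C1 + y^2)


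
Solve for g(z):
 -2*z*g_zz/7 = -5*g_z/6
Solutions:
 g(z) = C1 + C2*z^(47/12)


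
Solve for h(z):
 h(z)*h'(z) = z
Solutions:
 h(z) = -sqrt(C1 + z^2)
 h(z) = sqrt(C1 + z^2)


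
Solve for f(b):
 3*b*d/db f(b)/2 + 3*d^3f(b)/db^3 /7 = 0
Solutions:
 f(b) = C1 + Integral(C2*airyai(-2^(2/3)*7^(1/3)*b/2) + C3*airybi(-2^(2/3)*7^(1/3)*b/2), b)


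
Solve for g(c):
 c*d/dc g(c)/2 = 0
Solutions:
 g(c) = C1


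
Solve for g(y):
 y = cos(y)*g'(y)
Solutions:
 g(y) = C1 + Integral(y/cos(y), y)


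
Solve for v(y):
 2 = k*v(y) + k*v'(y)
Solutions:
 v(y) = C1*exp(-y) + 2/k


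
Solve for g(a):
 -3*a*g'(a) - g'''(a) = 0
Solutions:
 g(a) = C1 + Integral(C2*airyai(-3^(1/3)*a) + C3*airybi(-3^(1/3)*a), a)


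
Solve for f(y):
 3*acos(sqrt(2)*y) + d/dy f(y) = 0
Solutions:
 f(y) = C1 - 3*y*acos(sqrt(2)*y) + 3*sqrt(2)*sqrt(1 - 2*y^2)/2


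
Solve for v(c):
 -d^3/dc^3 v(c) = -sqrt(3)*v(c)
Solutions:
 v(c) = C3*exp(3^(1/6)*c) + (C1*sin(3^(2/3)*c/2) + C2*cos(3^(2/3)*c/2))*exp(-3^(1/6)*c/2)


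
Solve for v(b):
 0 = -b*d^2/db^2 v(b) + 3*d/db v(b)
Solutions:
 v(b) = C1 + C2*b^4


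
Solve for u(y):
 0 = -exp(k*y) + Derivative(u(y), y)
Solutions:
 u(y) = C1 + exp(k*y)/k


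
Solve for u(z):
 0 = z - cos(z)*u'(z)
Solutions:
 u(z) = C1 + Integral(z/cos(z), z)


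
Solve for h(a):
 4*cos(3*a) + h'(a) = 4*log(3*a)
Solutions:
 h(a) = C1 + 4*a*log(a) - 4*a + 4*a*log(3) - 4*sin(3*a)/3


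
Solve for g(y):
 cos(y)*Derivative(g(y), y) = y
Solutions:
 g(y) = C1 + Integral(y/cos(y), y)


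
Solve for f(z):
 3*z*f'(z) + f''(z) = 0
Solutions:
 f(z) = C1 + C2*erf(sqrt(6)*z/2)


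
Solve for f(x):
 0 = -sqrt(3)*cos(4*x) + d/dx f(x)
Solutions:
 f(x) = C1 + sqrt(3)*sin(4*x)/4


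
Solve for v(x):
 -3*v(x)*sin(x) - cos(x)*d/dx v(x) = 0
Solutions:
 v(x) = C1*cos(x)^3


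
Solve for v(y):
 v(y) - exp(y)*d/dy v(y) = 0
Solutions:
 v(y) = C1*exp(-exp(-y))


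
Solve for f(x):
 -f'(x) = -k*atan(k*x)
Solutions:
 f(x) = C1 + k*Piecewise((x*atan(k*x) - log(k^2*x^2 + 1)/(2*k), Ne(k, 0)), (0, True))


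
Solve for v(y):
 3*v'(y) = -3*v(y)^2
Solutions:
 v(y) = 1/(C1 + y)
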